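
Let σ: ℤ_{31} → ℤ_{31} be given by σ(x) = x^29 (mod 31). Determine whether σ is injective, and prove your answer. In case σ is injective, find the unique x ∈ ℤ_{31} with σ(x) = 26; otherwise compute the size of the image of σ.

Since 31 is prime, the nonzero elements of ℤ_{31} form a cyclic group of order 30.
As gcd(29, 30) = 1, raising to the 29th power is a bijection on this group: if u^29 ≡ v^29 then (uv^{−1})^29 = 1, and the only element of order dividing gcd(29, 30) = 1 is 1, so u = v.
With σ(0) = 0 this makes σ injective on all of ℤ_{31}, hence bijective (finite equal-size domain and codomain). In particular σ is injective.
Since σ is injective, we find the preimage of 26. The inverse of x ↦ x^29 on (ℤ_{31})^× is x ↦ x^29, because 29·29 = 841 = 28·30 + 1 ≡ 1 (mod 30) and x^{30} = 1 for x ≠ 0 (Fermat). So σ⁻¹(26) = 26^29 mod 31.
Repeated squaring mod 31: 26^1 ≡ 26, 26^2 ≡ 26² = 676 ≡ 25, 26^4 ≡ 25² = 625 ≡ 5, 26^8 ≡ 5² = 25, 26^16 ≡ 25² = 625 ≡ 5. Since 29 = 16 + 8 + 4 + 1, 26^29 ≡ 5·25·5·26: 5·25 = 125 ≡ 1, then 1·5 = 5, then 5·26 = 130 ≡ 6. So 26^29 ≡ 6 (mod 31).
Hence σ⁻¹(26) = 6.

6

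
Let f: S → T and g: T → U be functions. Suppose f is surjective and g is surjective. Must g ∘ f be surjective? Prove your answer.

Let c ∈ U. Since g is surjective, there is b ∈ T with g(b) = c. Since f is surjective, there is a ∈ S with f(a) = b.
Then (g ∘ f)(a) = g(b) = c. So g ∘ f is surjective.

surjective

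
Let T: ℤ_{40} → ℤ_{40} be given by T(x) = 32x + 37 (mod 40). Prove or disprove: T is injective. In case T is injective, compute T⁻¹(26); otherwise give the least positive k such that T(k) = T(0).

By definition, injectivity means: for all u, v in the domain, T(u) = T(v) implies u = v.
We have gcd(32, 40) = 8 > 1. Taking u = 0 and v = 5: T(0) = 37 and T(5) = 32·5 + 37 = 197 ≡ 37 (mod 40).
So T(0) = T(5) while 0 ≠ 5, thus T is not injective.
Since T is not injective, we find the least positive k with T(k) = T(0): this means 32k ≡ 0 (mod 40), i.e. 40 ∣ 32k. Since gcd(32, 40) = 8, dividing through by 8 this holds exactly when 5 ∣ 4k, and as gcd(4, 5) = 1, exactly when 5 ∣ k.
The smallest positive such k is 5.

5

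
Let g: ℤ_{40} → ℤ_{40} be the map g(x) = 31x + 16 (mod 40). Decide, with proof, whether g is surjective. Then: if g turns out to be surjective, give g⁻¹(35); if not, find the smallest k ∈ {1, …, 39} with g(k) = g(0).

Since gcd(31, 40) = 1, 31 is invertible modulo 40. Euclid's algorithm: 40 = 1·31 + 9, 31 = 3·9 + 4, 9 = 2·4 + 1; back-substituting gives 1 = 31·31 − 24·40, so 31⁻¹ ≡ 31 (mod 40).
For any y ∈ ℤ_{40}, x = 31(y − 16) mod 40 satisfies g(x) = 31·31(y − 16) + 16 ≡ y (since 31·31 ≡ 1 mod 40). So every y has a preimage.
So g is surjective.
Since g is surjective, we find g⁻¹(35): we need 31x ≡ 35 − 16 ≡ 19 (mod 40). Using 31⁻¹ = 31: x ≡ 31·19 = 589 = 14·40 + 29, so x = 29.
Check: g(29) = 31·29 + 16 = 915 = 22·40 + 35 ≡ 35 (mod 40).

29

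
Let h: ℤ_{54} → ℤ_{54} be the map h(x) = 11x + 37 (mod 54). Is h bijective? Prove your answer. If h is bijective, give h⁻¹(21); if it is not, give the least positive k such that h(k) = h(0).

28

If h(x_1) = h(x_2), then 11x_1 ≡ 11x_2 (mod 54). Because gcd(11, 54) = 1, we may cancel 11 to get x_1 ≡ x_2 (mod 54).
We now compute 11⁻¹ mod 54 explicitly. Euclid's algorithm: 54 = 4·11 + 10, 11 = 1·10 + 1; back-substituting gives 1 = 5·11 − 1·54, so 11⁻¹ ≡ 5 (mod 54).
For any y ∈ ℤ_{54}, x = 5(y − 37) mod 54 satisfies h(x) = 11·5(y − 37) + 37 ≡ y (since 11·5 ≡ 1 mod 54). So every y has a preimage.
Hence h is bijective.
Since h is bijective, we compute h⁻¹(21): solve 11x + 37 ≡ 21 (mod 54), i.e. 11x ≡ 38 (mod 54).
Multiplying by 11⁻¹ = 5 gives x ≡ 5·38 = 190 = 3·54 + 28 ≡ 28 (mod 54).
Check: h(28) = 11·28 + 37 = 345 = 6·54 + 21 ≡ 21 (mod 54).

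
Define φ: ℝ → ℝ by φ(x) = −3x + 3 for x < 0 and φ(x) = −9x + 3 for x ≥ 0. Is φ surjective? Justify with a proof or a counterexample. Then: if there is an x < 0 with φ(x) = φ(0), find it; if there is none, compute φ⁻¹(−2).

Both pieces are strictly decreasing (slopes −3 and −9), so each is injective on its own interval.
The left piece maps (−∞, 0) onto (3, ∞); the right piece maps [0, ∞) onto (−∞, 3].
These images together cover ℝ, so φ is surjective.
Because the two images are disjoint, no x < 0 has φ(x) = φ(0), so we compute φ⁻¹(−2): −2 lies in (−∞, 3], so solve −9x + 3 = −2: x = (−2 − 3)/(−9) = 5/9.

5/9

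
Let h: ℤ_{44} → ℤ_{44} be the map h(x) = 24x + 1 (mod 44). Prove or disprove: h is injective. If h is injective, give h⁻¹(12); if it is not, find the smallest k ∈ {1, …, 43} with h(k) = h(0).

We have gcd(24, 44) = 4 > 1. Taking x_1 = 0 and x_2 = 11: h(0) = 1 and h(11) = 24·11 + 1 = 265 ≡ 1 (mod 44).
So h(0) = h(11) while 0 ≠ 11, hence h is not injective.
Since h is not injective, we find the least positive k with h(k) = h(0): this means 24k ≡ 0 (mod 44), i.e. 44 ∣ 24k. Since gcd(24, 44) = 4, dividing through by 4 this holds exactly when 11 ∣ 6k, and as gcd(6, 11) = 1, exactly when 11 ∣ k.
The smallest positive such k is 11.

11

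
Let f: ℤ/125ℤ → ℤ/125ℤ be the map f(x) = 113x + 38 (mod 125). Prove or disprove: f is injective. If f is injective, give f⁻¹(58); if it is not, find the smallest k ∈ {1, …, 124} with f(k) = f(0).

Suppose f(u) = f(v) in ℤ/125ℤ. Then 113u + 38 ≡ 113v + 38 (mod 125), thus 113(u − v) ≡ 0 (mod 125).
Since gcd(113, 125) = 1, 113 is invertible modulo 125, hence u − v ≡ 0 (mod 125), i.e. u = v.
Therefore f is injective.
We now compute 113⁻¹ mod 125 explicitly. Euclid's algorithm: 125 = 1·113 + 12, 113 = 9·12 + 5, 12 = 2·5 + 2, 5 = 2·2 + 1; back-substituting gives 1 = 52·113 − 47·125, so 113⁻¹ ≡ 52 (mod 125).
Since f is injective, we compute f⁻¹(58): solve 113x + 38 ≡ 58 (mod 125), i.e. 113x ≡ 20 (mod 125).
Multiplying by 113⁻¹ = 52 gives x ≡ 52·20 = 1040 = 8·125 + 40 ≡ 40 (mod 125).
Check: f(40) = 113·40 + 38 = 4558 = 36·125 + 58 ≡ 58 (mod 125).

40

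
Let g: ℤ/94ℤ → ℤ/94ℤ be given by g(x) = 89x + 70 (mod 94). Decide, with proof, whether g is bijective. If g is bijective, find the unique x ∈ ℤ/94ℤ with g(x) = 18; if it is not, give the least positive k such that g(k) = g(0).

48

Recall: injectivity means: for all u, v in the domain, g(u) = g(v) implies u = v.
If g(u) = g(v), then 89u ≡ 89v (mod 94). Because gcd(89, 94) = 1, we may cancel 89 to get u ≡ v (mod 94).
We now compute 89⁻¹ mod 94 explicitly. Euclid's algorithm: 94 = 1·89 + 5, 89 = 17·5 + 4, 5 = 1·4 + 1; back-substituting gives 1 = 75·89 − 71·94, so 89⁻¹ ≡ 75 (mod 94).
For any y ∈ ℤ/94ℤ, x = 75(y − 70) mod 94 satisfies g(x) = 89·75(y − 70) + 70 ≡ y (since 89·75 ≡ 1 mod 94). So every y has a preimage.
Thus g is bijective.
Since g is bijective, we compute g⁻¹(18): solve 89x + 70 ≡ 18 (mod 94), i.e. 89x ≡ 42 (mod 94).
Multiplying by 89⁻¹ = 75 gives x ≡ 75·42 = 3150 = 33·94 + 48 ≡ 48 (mod 94).
Check: g(48) = 89·48 + 70 = 4342 = 46·94 + 18 ≡ 18 (mod 94).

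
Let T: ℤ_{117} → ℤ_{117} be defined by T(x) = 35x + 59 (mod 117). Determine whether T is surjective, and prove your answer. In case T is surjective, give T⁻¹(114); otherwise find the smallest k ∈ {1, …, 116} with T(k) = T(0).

By definition, T is surjective if every y in the codomain equals T(x) for some x in the domain.
Since gcd(35, 117) = 1, 35 is invertible modulo 117. Euclid's algorithm: 117 = 3·35 + 12, 35 = 2·12 + 11, 12 = 1·11 + 1; back-substituting gives 1 = 107·35 − 32·117, so 35⁻¹ ≡ 107 (mod 117).
Then y ↦ 107(y − 59) is a two-sided inverse to T, so every y ∈ ℤ_{117} has a preimage.
So T is surjective.
Since T is surjective, we compute T⁻¹(114): solve 35x + 59 ≡ 114 (mod 117), i.e. 35x ≡ 55 (mod 117).
Multiplying by 35⁻¹ = 107 gives x ≡ 107·55 = 5885 = 50·117 + 35 ≡ 35 (mod 117).
Check: T(35) = 35·35 + 59 = 1284 = 10·117 + 114 ≡ 114 (mod 117).

35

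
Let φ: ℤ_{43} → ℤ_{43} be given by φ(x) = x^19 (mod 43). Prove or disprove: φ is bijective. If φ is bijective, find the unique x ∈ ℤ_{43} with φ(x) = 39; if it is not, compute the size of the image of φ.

22

Since 43 is prime, the nonzero elements of ℤ_{43} form a cyclic group of order 42.
As gcd(19, 42) = 1, raising to the 19th power is a bijection on this group: if a^19 ≡ b^19 then (ab^{−1})^19 = 1, and the only element of order dividing gcd(19, 42) = 1 is 1, so a = b.
With φ(0) = 0 this makes φ injective on all of ℤ_{43}, hence bijective (finite equal-size domain and codomain). In particular φ is bijective.
Since φ is bijective, we find the preimage of 39. The inverse of x ↦ x^19 on (ℤ_{43})^× is x ↦ x^31, because 19·31 = 589 = 14·42 + 1 ≡ 1 (mod 42) and x^{42} = 1 for x ≠ 0 (Fermat). So φ⁻¹(39) = 39^31 mod 43.
Repeated squaring mod 43: 39^1 ≡ 39, 39^2 ≡ 39² = 1521 ≡ 16, 39^4 ≡ 16² = 256 ≡ 41, 39^8 ≡ 41² = 1681 ≡ 4, 39^16 ≡ 4² = 16. Since 31 = 16 + 8 + 4 + 2 + 1, 39^31 ≡ 16·4·41·16·39: 16·4 = 64 ≡ 21, then 21·41 = 861 ≡ 1, then 1·16 = 16, then 16·39 = 624 ≡ 22. So 39^31 ≡ 22 (mod 43).
Hence φ⁻¹(39) = 22.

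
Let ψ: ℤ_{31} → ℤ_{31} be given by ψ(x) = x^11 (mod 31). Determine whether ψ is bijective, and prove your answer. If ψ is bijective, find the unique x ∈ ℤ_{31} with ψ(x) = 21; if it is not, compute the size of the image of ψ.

12

Since 31 is prime, the nonzero elements of ℤ_{31} form a cyclic group of order 30.
As gcd(11, 30) = 1, raising to the 11th power is a bijection on this group: if u^11 ≡ v^11 then (uv^{−1})^11 = 1, and the only element of order dividing gcd(11, 30) = 1 is 1, so u = v.
With ψ(0) = 0 this makes ψ injective on all of ℤ_{31}, hence bijective (finite equal-size domain and codomain). In particular ψ is bijective.
Since ψ is bijective, we find the preimage of 21. The inverse of x ↦ x^11 on (ℤ_{31})^× is x ↦ x^11, because 11·11 = 121 = 4·30 + 1 ≡ 1 (mod 30) and x^{30} = 1 for x ≠ 0 (Fermat). So ψ⁻¹(21) = 21^11 mod 31.
Repeated squaring mod 31: 21^1 ≡ 21, 21^2 ≡ 21² = 441 ≡ 7, 21^4 ≡ 7² = 49 ≡ 18, 21^8 ≡ 18² = 324 ≡ 14. Since 11 = 8 + 2 + 1, 21^11 ≡ 14·7·21: 14·7 = 98 ≡ 5, then 5·21 = 105 ≡ 12. So 21^11 ≡ 12 (mod 31).
Hence ψ⁻¹(21) = 12.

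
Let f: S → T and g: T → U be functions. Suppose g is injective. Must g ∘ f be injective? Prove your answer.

No. Take S = {0, 1}, T = U = {0, 1, 2, 3}, f(0) = f(1) = 0, and g = identity (injective).
Then (g ∘ f)(0) = (g ∘ f)(1) = 0 with 0 ≠ 1, so g ∘ f is not injective.

not injective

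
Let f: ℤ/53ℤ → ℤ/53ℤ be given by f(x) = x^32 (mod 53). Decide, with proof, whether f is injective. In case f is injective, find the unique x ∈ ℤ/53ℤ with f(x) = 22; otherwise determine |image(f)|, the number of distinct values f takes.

f(2): Repeated squaring mod 53: 2^1 ≡ 2, 2^2 ≡ 2² = 4, 2^4 ≡ 4² = 16, 2^8 ≡ 16² = 256 ≡ 44, 2^16 ≡ 44² = 1936 ≡ 28, 2^32 ≡ 28² = 784 ≡ 42. So 2^32 ≡ 42 (mod 53).
f(7): Repeated squaring mod 53: 7^1 ≡ 7, 7^2 ≡ 7² = 49, 7^4 ≡ 49² = 2401 ≡ 16, 7^8 ≡ 16² = 256 ≡ 44, 7^16 ≡ 44² = 1936 ≡ 28, 7^32 ≡ 28² = 784 ≡ 42. So 7^32 ≡ 42 (mod 53).
So f(2) = f(7) = 42 while 2 ≠ 7, therefore f is not injective.
Since f is not injective, we determine |image(f)|. Computing x^32 mod 53 for each x (by repeated squaring, reducing mod 53 at every step), the values f(0), f(1), …, f(52) are: 0, 1, 42, 13, 15, 10, 16, 42, 47, 10, 49, 36, 36, 46, 15, 24, 13, 44, 49, 46, 44, 16, 28, 1, 28, 47, 24, 24, 47, 28, 1, 28, 16, 44, 46, 49, 44, 13, 24, 15, 46, 36, 36, 49, 10, 47, 42, 16, 10, 15, 13, 42, 1.
The distinct values are {0, 1, 10, 13, 15, 16, 24, 28, 36, 42, 44, 46, 47, 49}; there are 14 of them.

14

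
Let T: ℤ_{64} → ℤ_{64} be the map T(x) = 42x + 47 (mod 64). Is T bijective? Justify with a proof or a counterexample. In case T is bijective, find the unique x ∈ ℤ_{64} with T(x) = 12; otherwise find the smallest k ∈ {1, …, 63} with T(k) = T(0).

32

We have gcd(42, 64) = 2 > 1. Taking x_1 = 0 and x_2 = 32: T(0) = 47 and T(32) = 42·32 + 47 = 1391 ≡ 47 (mod 64).
So T(0) = T(32) while 0 ≠ 32, thus T is not injective, hence not bijective.
Since T is not bijective, we find the least positive k with T(k) = T(0): this means 42k ≡ 0 (mod 64), i.e. 64 ∣ 42k. Since gcd(42, 64) = 2, dividing through by 2 this holds exactly when 32 ∣ 21k, and as gcd(21, 32) = 1, exactly when 32 ∣ k.
The smallest positive such k is 32.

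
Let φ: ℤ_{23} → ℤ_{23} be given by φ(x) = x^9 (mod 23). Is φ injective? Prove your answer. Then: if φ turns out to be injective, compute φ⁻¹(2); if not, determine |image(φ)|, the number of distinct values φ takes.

9

Since 23 is prime, the nonzero elements of ℤ_{23} form a cyclic group of order 22.
As gcd(9, 22) = 1, raising to the 9th power is a bijection on this group: if a^9 ≡ b^9 then (ab^{−1})^9 = 1, and the only element of order dividing gcd(9, 22) = 1 is 1, so a = b.
With φ(0) = 0 this makes φ injective on all of ℤ_{23}, hence bijective (finite equal-size domain and codomain). In particular φ is injective.
Since φ is injective, we find the preimage of 2. The inverse of x ↦ x^9 on (ℤ_{23})^× is x ↦ x^5, because 9·5 = 45 = 2·22 + 1 ≡ 1 (mod 22) and x^{22} = 1 for x ≠ 0 (Fermat). So φ⁻¹(2) = 2^5 mod 23.
Repeated squaring mod 23: 2^1 ≡ 2, 2^2 ≡ 2² = 4, 2^4 ≡ 4² = 16. Since 5 = 4 + 1, 2^5 ≡ 16·2: 16·2 = 32 ≡ 9. So 2^5 ≡ 9 (mod 23).
Hence φ⁻¹(2) = 9.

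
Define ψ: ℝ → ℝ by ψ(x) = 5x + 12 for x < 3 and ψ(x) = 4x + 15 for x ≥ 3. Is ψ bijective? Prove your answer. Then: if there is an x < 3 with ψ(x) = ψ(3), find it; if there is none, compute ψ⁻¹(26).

14/5

Both pieces are strictly increasing (slopes 5 and 4), so each is injective on its own interval.
The left piece maps (−∞, 3) onto (−∞, 27); the right piece maps [3, ∞) onto [27, ∞).
Since 27 = 27, the images partition ℝ: ψ is injective and surjective, hence bijective.
Because the two images are disjoint, no x < 3 has ψ(x) = ψ(3), so we compute ψ⁻¹(26): 26 lies in (−∞, 27), so solve 5x + 12 = 26: x = (26 − 12)/5 = 14/5.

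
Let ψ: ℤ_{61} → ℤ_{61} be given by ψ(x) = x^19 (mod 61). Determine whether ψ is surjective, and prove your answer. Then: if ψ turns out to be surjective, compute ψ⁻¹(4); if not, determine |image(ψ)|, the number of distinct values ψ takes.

49

Since 61 is prime, the nonzero elements of ℤ_{61} form a cyclic group of order 60.
As gcd(19, 60) = 1, raising to the 19th power is a bijection on this group: if x_1^19 ≡ x_2^19 then (x_1x_2^{−1})^19 = 1, and the only element of order dividing gcd(19, 60) = 1 is 1, so x_1 = x_2.
With ψ(0) = 0 this makes ψ injective on all of ℤ_{61}, hence bijective (finite equal-size domain and codomain). In particular ψ is surjective.
Since ψ is surjective, we find the preimage of 4. The inverse of x ↦ x^19 on (ℤ_{61})^× is x ↦ x^19, because 19·19 = 361 = 6·60 + 1 ≡ 1 (mod 60) and x^{60} = 1 for x ≠ 0 (Fermat). So ψ⁻¹(4) = 4^19 mod 61.
Repeated squaring mod 61: 4^1 ≡ 4, 4^2 ≡ 4² = 16, 4^4 ≡ 16² = 256 ≡ 12, 4^8 ≡ 12² = 144 ≡ 22, 4^16 ≡ 22² = 484 ≡ 57. Since 19 = 16 + 2 + 1, 4^19 ≡ 57·16·4: 57·16 = 912 ≡ 58, then 58·4 = 232 ≡ 49. So 4^19 ≡ 49 (mod 61).
Hence ψ⁻¹(4) = 49.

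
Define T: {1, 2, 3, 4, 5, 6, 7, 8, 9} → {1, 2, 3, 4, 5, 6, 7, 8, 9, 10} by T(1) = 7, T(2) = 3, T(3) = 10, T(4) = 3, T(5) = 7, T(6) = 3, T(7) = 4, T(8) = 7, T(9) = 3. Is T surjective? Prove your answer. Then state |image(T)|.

No element maps to 1, so T is not surjective.
The image of T is {3, 4, 7, 10}, which has 4 elements.

4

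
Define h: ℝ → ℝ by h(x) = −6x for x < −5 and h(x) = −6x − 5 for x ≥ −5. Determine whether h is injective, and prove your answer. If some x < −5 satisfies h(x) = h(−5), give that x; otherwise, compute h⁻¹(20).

-25/6

Both pieces are strictly decreasing (slopes −6 and −6), so each is injective on its own interval.
The left piece maps (−∞, −5) onto (30, ∞); the right piece maps [−5, ∞) onto (−∞, 25].
These images are disjoint, so no value is attained by both pieces. So h is injective.
Because the two images are disjoint, no x < −5 has h(x) = h(−5), so we compute h⁻¹(20): 20 lies in (−∞, 25], so solve −6x − 5 = 20: x = (20 + 5)/(−6) = −25/6.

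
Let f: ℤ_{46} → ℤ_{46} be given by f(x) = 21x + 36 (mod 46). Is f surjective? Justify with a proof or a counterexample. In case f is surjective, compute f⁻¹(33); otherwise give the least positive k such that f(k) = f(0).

13

Since gcd(21, 46) = 1, 21 is invertible modulo 46. Euclid's algorithm: 46 = 2·21 + 4, 21 = 5·4 + 1; back-substituting gives 1 = 11·21 − 5·46, so 21⁻¹ ≡ 11 (mod 46).
For any y ∈ ℤ_{46}, x = 11(y − 36) mod 46 satisfies f(x) = 21·11(y − 36) + 36 ≡ y (since 21·11 ≡ 1 mod 46). So every y has a preimage.
Therefore f is surjective.
Since f is surjective, we compute f⁻¹(33): solve 21x + 36 ≡ 33 (mod 46), i.e. 21x ≡ 43 (mod 46).
Multiplying by 21⁻¹ = 11 gives x ≡ 11·43 = 473 = 10·46 + 13 ≡ 13 (mod 46).
Check: f(13) = 21·13 + 36 = 309 = 6·46 + 33 ≡ 33 (mod 46).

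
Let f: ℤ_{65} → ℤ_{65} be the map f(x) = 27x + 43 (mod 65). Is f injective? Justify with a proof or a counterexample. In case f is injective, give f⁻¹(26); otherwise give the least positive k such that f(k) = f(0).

9

If f(a) = f(b), then 27a ≡ 27b (mod 65). Because gcd(27, 65) = 1, we may cancel 27 to get a ≡ b (mod 65).
Hence f is injective.
We now compute 27⁻¹ mod 65 explicitly. Euclid's algorithm: 65 = 2·27 + 11, 27 = 2·11 + 5, 11 = 2·5 + 1; back-substituting gives 1 = 53·27 − 22·65, so 27⁻¹ ≡ 53 (mod 65).
Since f is injective, we find f⁻¹(26): we need 27x ≡ 26 − 43 ≡ 48 (mod 65). Using 27⁻¹ = 53: x ≡ 53·48 = 2544 = 39·65 + 9, so x = 9.
Check: f(9) = 27·9 + 43 = 286 = 4·65 + 26 ≡ 26 (mod 65).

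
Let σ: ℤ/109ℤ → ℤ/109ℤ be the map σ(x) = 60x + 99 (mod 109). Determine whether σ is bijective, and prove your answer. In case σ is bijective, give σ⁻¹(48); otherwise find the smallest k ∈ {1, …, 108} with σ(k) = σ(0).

Recall: injectivity means: for all u, v in the domain, σ(u) = σ(v) implies u = v.
Suppose σ(u) = σ(v) in ℤ/109ℤ. Then 60u + 99 ≡ 60v + 99 (mod 109), thus 60(u − v) ≡ 0 (mod 109).
Since gcd(60, 109) = 1, 60 is invertible modulo 109, thus u − v ≡ 0 (mod 109), i.e. u = v.
We now compute 60⁻¹ mod 109 explicitly. Euclid's algorithm: 109 = 1·60 + 49, 60 = 1·49 + 11, 49 = 4·11 + 5, 11 = 2·5 + 1; back-substituting gives 1 = 20·60 − 11·109, so 60⁻¹ ≡ 20 (mod 109).
Then y ↦ 20(y − 99) is a two-sided inverse to σ, so every y ∈ ℤ/109ℤ has a preimage.
Therefore σ is bijective.
Since σ is bijective, we find σ⁻¹(48): we need 60x ≡ 48 − 99 ≡ 58 (mod 109). Using 60⁻¹ = 20: x ≡ 20·58 = 1160 = 10·109 + 70, so x = 70.
Check: σ(70) = 60·70 + 99 = 4299 = 39·109 + 48 ≡ 48 (mod 109).

70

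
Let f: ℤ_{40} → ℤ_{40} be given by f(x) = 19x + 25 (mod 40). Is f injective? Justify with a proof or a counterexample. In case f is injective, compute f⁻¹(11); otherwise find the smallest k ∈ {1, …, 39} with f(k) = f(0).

Suppose f(a) = f(b) in ℤ_{40}. Then 19a + 25 ≡ 19b + 25 (mod 40), so 19(a − b) ≡ 0 (mod 40).
Since gcd(19, 40) = 1, 19 is invertible modulo 40, so a − b ≡ 0 (mod 40), i.e. a = b.
Therefore f is injective.
We now compute 19⁻¹ mod 40 explicitly. Euclid's algorithm: 40 = 2·19 + 2, 19 = 9·2 + 1; back-substituting gives 1 = 19·19 − 9·40, so 19⁻¹ ≡ 19 (mod 40).
Since f is injective, we compute f⁻¹(11): solve 19x + 25 ≡ 11 (mod 40), i.e. 19x ≡ 26 (mod 40).
Multiplying by 19⁻¹ = 19 gives x ≡ 19·26 = 494 = 12·40 + 14 ≡ 14 (mod 40).
Check: f(14) = 19·14 + 25 = 291 = 7·40 + 11 ≡ 11 (mod 40).

14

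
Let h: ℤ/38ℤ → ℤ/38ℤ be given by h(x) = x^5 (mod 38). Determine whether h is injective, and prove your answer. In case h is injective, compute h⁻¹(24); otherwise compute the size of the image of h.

6

Computing x^5 mod 38 for each x (by repeated squaring, reducing mod 38 at every step), the values h(0), h(1), …, h(37) are: 0, 1, 32, 15, 36, 9, 24, 11, 12, 35, 22, 7, 8, 33, 10, 21, 4, 25, 18, 19, 20, 13, 34, 17, 28, 5, 30, 31, 16, 3, 26, 27, 14, 29, 2, 23, 6, 37.
Every element of ℤ/38ℤ appears exactly once in this list, so h is a bijection, and in particular injective.
Since h is injective, we read off the preimage of 24 from the same table: h(6) = 24, so h⁻¹(24) = 6.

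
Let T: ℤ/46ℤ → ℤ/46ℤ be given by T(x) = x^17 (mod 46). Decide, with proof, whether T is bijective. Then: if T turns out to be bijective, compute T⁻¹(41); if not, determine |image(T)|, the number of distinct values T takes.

Computing x^17 mod 46 for each x (by repeated squaring, reducing mod 46 at every step), the values T(0), T(1), …, T(45) are: 0, 1, 18, 39, 2, 15, 12, 19, 36, 3, 40, 37, 32, 29, 20, 33, 4, 11, 8, 21, 30, 5, 22, 23, 24, 41, 16, 25, 38, 35, 42, 13, 26, 17, 14, 9, 6, 43, 10, 27, 34, 31, 44, 7, 28, 45.
Every element of ℤ/46ℤ appears exactly once in this list, so T is a bijection, and in particular bijective.
Since T is bijective, we read off the preimage of 41 from the same table: T(25) = 41, so T⁻¹(41) = 25.

25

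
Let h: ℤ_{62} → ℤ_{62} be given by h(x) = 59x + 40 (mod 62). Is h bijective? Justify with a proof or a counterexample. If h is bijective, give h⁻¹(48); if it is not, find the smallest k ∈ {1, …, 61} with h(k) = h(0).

If h(s) = h(t), then 59s ≡ 59t (mod 62). Because gcd(59, 62) = 1, we may cancel 59 to get s ≡ t (mod 62).
We now compute 59⁻¹ mod 62 explicitly. Euclid's algorithm: 62 = 1·59 + 3, 59 = 19·3 + 2, 3 = 1·2 + 1; back-substituting gives 1 = 41·59 − 39·62, so 59⁻¹ ≡ 41 (mod 62).
For any y ∈ ℤ_{62}, x = 41(y − 40) mod 62 satisfies h(x) = 59·41(y − 40) + 40 ≡ y (since 59·41 ≡ 1 mod 62). So every y has a preimage.
So h is bijective.
Since h is bijective, we compute h⁻¹(48): solve 59x + 40 ≡ 48 (mod 62), i.e. 59x ≡ 8 (mod 62).
Multiplying by 59⁻¹ = 41 gives x ≡ 41·8 = 328 = 5·62 + 18 ≡ 18 (mod 62).
Check: h(18) = 59·18 + 40 = 1102 = 17·62 + 48 ≡ 48 (mod 62).

18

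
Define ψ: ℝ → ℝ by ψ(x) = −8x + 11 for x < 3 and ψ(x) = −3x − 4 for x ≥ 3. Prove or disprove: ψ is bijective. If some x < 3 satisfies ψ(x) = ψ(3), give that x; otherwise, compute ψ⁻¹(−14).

Both pieces are strictly decreasing (slopes −8 and −3), so each is injective on its own interval.
The left piece maps (−∞, 3) onto (−13, ∞); the right piece maps [3, ∞) onto (−∞, −13].
Since −13 = −13, the images partition ℝ: ψ is injective and surjective, hence bijective.
Because the two images are disjoint, no x < 3 has ψ(x) = ψ(3), so we compute ψ⁻¹(−14): −14 lies in (−∞, −13], so solve −3x − 4 = −14: x = (−14 + 4)/(−3) = 10/3.

10/3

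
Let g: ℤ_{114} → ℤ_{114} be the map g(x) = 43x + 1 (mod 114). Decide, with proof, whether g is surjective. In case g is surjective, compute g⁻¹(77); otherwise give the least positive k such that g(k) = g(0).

Since gcd(43, 114) = 1, 43 is invertible modulo 114. Euclid's algorithm: 114 = 2·43 + 28, 43 = 1·28 + 15, 28 = 1·15 + 13, 15 = 1·13 + 2, 13 = 6·2 + 1; back-substituting gives 1 = 61·43 − 23·114, so 43⁻¹ ≡ 61 (mod 114).
Then y ↦ 61(y − 1) is a two-sided inverse to g, so every y ∈ ℤ_{114} has a preimage.
So g is surjective.
Since g is surjective, we find g⁻¹(77): we need 43x ≡ 77 − 1 ≡ 76 (mod 114). Using 43⁻¹ = 61: x ≡ 61·76 = 4636 = 40·114 + 76, so x = 76.
Check: g(76) = 43·76 + 1 = 3269 = 28·114 + 77 ≡ 77 (mod 114).

76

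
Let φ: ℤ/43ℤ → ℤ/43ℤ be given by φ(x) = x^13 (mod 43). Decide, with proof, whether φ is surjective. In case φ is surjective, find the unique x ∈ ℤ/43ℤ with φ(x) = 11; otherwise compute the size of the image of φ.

4

Since 43 is prime, the nonzero elements of ℤ/43ℤ form a cyclic group of order 42.
As gcd(13, 42) = 1, raising to the 13th power is a bijection on this group: if u^13 ≡ v^13 then (uv^{−1})^13 = 1, and the only element of order dividing gcd(13, 42) = 1 is 1, so u = v.
With φ(0) = 0 this makes φ injective on all of ℤ/43ℤ, hence bijective (finite equal-size domain and codomain). In particular φ is surjective.
Since φ is surjective, we find the preimage of 11. The inverse of x ↦ x^13 on (ℤ/43ℤ)^× is x ↦ x^13, because 13·13 = 169 = 4·42 + 1 ≡ 1 (mod 42) and x^{42} = 1 for x ≠ 0 (Fermat). So φ⁻¹(11) = 11^13 mod 43.
Repeated squaring mod 43: 11^1 ≡ 11, 11^2 ≡ 11² = 121 ≡ 35, 11^4 ≡ 35² = 1225 ≡ 21, 11^8 ≡ 21² = 441 ≡ 11. Since 13 = 8 + 4 + 1, 11^13 ≡ 11·21·11: 11·21 = 231 ≡ 16, then 16·11 = 176 ≡ 4. So 11^13 ≡ 4 (mod 43).
Hence φ⁻¹(11) = 4.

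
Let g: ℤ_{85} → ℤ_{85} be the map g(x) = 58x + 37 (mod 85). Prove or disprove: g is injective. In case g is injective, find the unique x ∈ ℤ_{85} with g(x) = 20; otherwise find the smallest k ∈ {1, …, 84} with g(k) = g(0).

51

Recall that g is injective if g(a) = g(b) implies a = b.
Suppose g(a) = g(b) in ℤ_{85}. Then 58a + 37 ≡ 58b + 37 (mod 85), therefore 58(a − b) ≡ 0 (mod 85).
Since gcd(58, 85) = 1, 58 is invertible modulo 85, therefore a − b ≡ 0 (mod 85), i.e. a = b.
Thus g is injective.
We now compute 58⁻¹ mod 85 explicitly. Euclid's algorithm: 85 = 1·58 + 27, 58 = 2·27 + 4, 27 = 6·4 + 3, 4 = 1·3 + 1; back-substituting gives 1 = 22·58 − 15·85, so 58⁻¹ ≡ 22 (mod 85).
Since g is injective, we find g⁻¹(20): we need 58x ≡ 20 − 37 ≡ 68 (mod 85). Using 58⁻¹ = 22: x ≡ 22·68 = 1496 = 17·85 + 51, so x = 51.
Check: g(51) = 58·51 + 37 = 2995 = 35·85 + 20 ≡ 20 (mod 85).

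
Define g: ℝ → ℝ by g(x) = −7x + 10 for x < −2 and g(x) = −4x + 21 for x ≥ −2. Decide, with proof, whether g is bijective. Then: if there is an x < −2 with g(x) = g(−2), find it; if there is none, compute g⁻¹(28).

Both pieces are strictly decreasing (slopes −7 and −4), so each is injective on its own interval.
The left piece maps (−∞, −2) onto (24, ∞); the right piece maps [−2, ∞) onto (−∞, 29].
These images overlap. In particular g(−2) = 29 (right piece), and solving −7x + 10 = 29 on the left piece gives x = −19/7 < −2.
So g(−19/7) = g(−2) with −19/7 ≠ −2, and g is not injective, hence not bijective. This x = −19/7 is the requested value below −2.

-19/7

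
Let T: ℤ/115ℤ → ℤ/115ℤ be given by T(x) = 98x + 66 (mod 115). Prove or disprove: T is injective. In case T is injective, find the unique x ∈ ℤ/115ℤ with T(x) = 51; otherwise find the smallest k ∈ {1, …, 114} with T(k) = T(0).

55

Recall: T is injective when T(s) = T(t) forces s = t.
If T(s) = T(t), then 98s ≡ 98t (mod 115). Because gcd(98, 115) = 1, we may cancel 98 to get s ≡ t (mod 115).
Therefore T is injective.
We now compute 98⁻¹ mod 115 explicitly. Euclid's algorithm: 115 = 1·98 + 17, 98 = 5·17 + 13, 17 = 1·13 + 4, 13 = 3·4 + 1; back-substituting gives 1 = 27·98 − 23·115, so 98⁻¹ ≡ 27 (mod 115).
Since T is injective, we compute T⁻¹(51): solve 98x + 66 ≡ 51 (mod 115), i.e. 98x ≡ 100 (mod 115).
Multiplying by 98⁻¹ = 27 gives x ≡ 27·100 = 2700 = 23·115 + 55 ≡ 55 (mod 115).
Check: T(55) = 98·55 + 66 = 5456 = 47·115 + 51 ≡ 51 (mod 115).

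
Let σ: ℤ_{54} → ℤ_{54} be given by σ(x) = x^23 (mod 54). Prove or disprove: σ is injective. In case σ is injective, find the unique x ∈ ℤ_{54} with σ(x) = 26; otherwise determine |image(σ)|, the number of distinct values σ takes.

σ(0) = 0^23 = 0.
σ(6): Repeated squaring mod 54: 6^1 ≡ 6, 6^2 ≡ 6² = 36, 6^4 ≡ 36² = 1296 ≡ 0, 6^8 ≡ 0² = 0, 6^16 ≡ 0² = 0. Since 23 = 16 + 4 + 2 + 1, 6^23 ≡ 0·0·36·6: 0·0 = 0, then 0·36 = 0, then 0·6 = 0. So 6^23 ≡ 0 (mod 54).
So σ(0) = σ(6) = 0 while 0 ≠ 6, therefore σ is not injective.
Since σ is not injective, we determine |image(σ)|. Computing x^23 mod 54 for each x (by repeated squaring, reducing mod 54 at every step), the values σ(0), σ(1), …, σ(53) are: 0, 1, 32, 27, 52, 47, 0, 13, 44, 27, 46, 23, 0, 43, 38, 27, 4, 35, 0, 37, 14, 27, 34, 29, 0, 49, 26, 27, 28, 5, 0, 25, 20, 27, 40, 17, 0, 19, 50, 27, 16, 11, 0, 31, 8, 27, 10, 41, 0, 7, 2, 27, 22, 53.
The distinct values are {0, 1, 2, 4, 5, 7, 8, 10, 11, 13, 14, 16, 17, 19, 20, 22, 23, 25, 26, 27, 28, 29, 31, 32, 34, 35, 37, 38, 40, 41, 43, 44, 46, 47, 49, 50, 52, 53}; there are 38 of them.

38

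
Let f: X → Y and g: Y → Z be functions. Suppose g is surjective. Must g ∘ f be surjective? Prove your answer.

No. Take X = {1}, Y = Z = {1, 2, 3, 4}, f(1) = 1, and g = identity (surjective).
Then (g ∘ f)(1) = 1, and 4 ∈ Z has no preimage under g ∘ f, so g ∘ f is not surjective.

not surjective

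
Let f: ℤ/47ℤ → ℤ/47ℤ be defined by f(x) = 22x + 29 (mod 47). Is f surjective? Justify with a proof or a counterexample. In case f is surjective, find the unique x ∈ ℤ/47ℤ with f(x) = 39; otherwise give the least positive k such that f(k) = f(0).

Since gcd(22, 47) = 1, 22 is invertible modulo 47. Euclid's algorithm: 47 = 2·22 + 3, 22 = 7·3 + 1; back-substituting gives 1 = 15·22 − 7·47, so 22⁻¹ ≡ 15 (mod 47).
Then y ↦ 15(y − 29) is a two-sided inverse to f, so every y ∈ ℤ/47ℤ has a preimage.
Thus f is surjective.
Since f is surjective, we find f⁻¹(39): we need 22x ≡ 39 − 29 ≡ 10 (mod 47). Using 22⁻¹ = 15: x ≡ 15·10 = 150 = 3·47 + 9, so x = 9.
Check: f(9) = 22·9 + 29 = 227 = 4·47 + 39 ≡ 39 (mod 47).

9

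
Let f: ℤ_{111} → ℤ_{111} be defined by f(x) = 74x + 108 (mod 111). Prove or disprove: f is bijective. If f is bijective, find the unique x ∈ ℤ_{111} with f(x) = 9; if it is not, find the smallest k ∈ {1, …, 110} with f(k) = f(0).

3

Recall that f is injective when f(u) = f(v) forces u = v.
We have gcd(74, 111) = 37 > 1. Taking u = 0 and v = 3: f(0) = 108 and f(3) = 74·3 + 108 = 330 ≡ 108 (mod 111).
So f(0) = f(3) while 0 ≠ 3, thus f is not injective, hence not bijective.
Since f is not bijective, we find the least positive k with f(k) = f(0): this means 74k ≡ 0 (mod 111), i.e. 111 ∣ 74k. Since gcd(74, 111) = 37, dividing through by 37 this holds exactly when 3 ∣ 2k, and as gcd(2, 3) = 1, exactly when 3 ∣ k.
The smallest positive such k is 3.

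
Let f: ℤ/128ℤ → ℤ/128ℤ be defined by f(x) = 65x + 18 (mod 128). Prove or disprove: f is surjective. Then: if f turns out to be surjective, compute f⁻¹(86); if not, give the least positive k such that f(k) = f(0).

68

Recall that surjectivity means every element of the codomain has a preimage under f.
Since gcd(65, 128) = 1, 65 is invertible modulo 128. Euclid's algorithm: 128 = 1·65 + 63, 65 = 1·63 + 2, 63 = 31·2 + 1; back-substituting gives 1 = 65·65 − 33·128, so 65⁻¹ ≡ 65 (mod 128).
For any y ∈ ℤ/128ℤ, x = 65(y − 18) mod 128 satisfies f(x) = 65·65(y − 18) + 18 ≡ y (since 65·65 ≡ 1 mod 128). So every y has a preimage.
Therefore f is surjective.
Since f is surjective, we compute f⁻¹(86): solve 65x + 18 ≡ 86 (mod 128), i.e. 65x ≡ 68 (mod 128).
Multiplying by 65⁻¹ = 65 gives x ≡ 65·68 = 4420 = 34·128 + 68 ≡ 68 (mod 128).
Check: f(68) = 65·68 + 18 = 4438 = 34·128 + 86 ≡ 86 (mod 128).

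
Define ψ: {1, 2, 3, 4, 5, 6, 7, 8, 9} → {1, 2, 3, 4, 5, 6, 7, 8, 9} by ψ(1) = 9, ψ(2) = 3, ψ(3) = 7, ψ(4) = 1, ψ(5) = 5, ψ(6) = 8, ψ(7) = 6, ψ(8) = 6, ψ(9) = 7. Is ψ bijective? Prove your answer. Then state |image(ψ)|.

ψ(7) = 6 = ψ(8) with 7 ≠ 8, so ψ is not injective, hence not bijective.
The image of ψ is {1, 3, 5, 6, 7, 8, 9}, which has 7 elements.

7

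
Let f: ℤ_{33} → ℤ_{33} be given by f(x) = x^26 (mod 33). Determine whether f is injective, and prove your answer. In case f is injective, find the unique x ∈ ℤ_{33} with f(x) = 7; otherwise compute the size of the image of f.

12

f(4): Repeated squaring mod 33: 4^1 ≡ 4, 4^2 ≡ 4² = 16, 4^4 ≡ 16² = 256 ≡ 25, 4^8 ≡ 25² = 625 ≡ 31, 4^16 ≡ 31² = 961 ≡ 4. Since 26 = 16 + 8 + 2, 4^26 ≡ 4·31·16: 4·31 = 124 ≡ 25, then 25·16 = 400 ≡ 4. So 4^26 ≡ 4 (mod 33).
f(7): Repeated squaring mod 33: 7^1 ≡ 7, 7^2 ≡ 7² = 49 ≡ 16, 7^4 ≡ 16² = 256 ≡ 25, 7^8 ≡ 25² = 625 ≡ 31, 7^16 ≡ 31² = 961 ≡ 4. Since 26 = 16 + 8 + 2, 7^26 ≡ 4·31·16: 4·31 = 124 ≡ 25, then 25·16 = 400 ≡ 4. So 7^26 ≡ 4 (mod 33).
So f(4) = f(7) = 4 while 4 ≠ 7, so f is not injective.
Since f is not injective, we determine |image(f)|. Computing x^26 mod 33 for each x (by repeated squaring, reducing mod 33 at every step), the values f(0), f(1), …, f(32) are: 0, 1, 31, 3, 4, 16, 27, 4, 25, 9, 1, 22, 12, 31, 25, 15, 16, 16, 15, 25, 31, 12, 22, 1, 9, 25, 4, 27, 16, 4, 3, 31, 1.
The distinct values are {0, 1, 3, 4, 9, 12, 15, 16, 22, 25, 27, 31}; there are 12 of them.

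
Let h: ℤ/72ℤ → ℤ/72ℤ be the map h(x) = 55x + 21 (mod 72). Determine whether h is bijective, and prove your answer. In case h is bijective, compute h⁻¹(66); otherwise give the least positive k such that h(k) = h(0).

27

If h(u) = h(v), then 55u ≡ 55v (mod 72). Because gcd(55, 72) = 1, we may cancel 55 to get u ≡ v (mod 72).
We now compute 55⁻¹ mod 72 explicitly. Euclid's algorithm: 72 = 1·55 + 17, 55 = 3·17 + 4, 17 = 4·4 + 1; back-substituting gives 1 = 55·55 − 42·72, so 55⁻¹ ≡ 55 (mod 72).
Then y ↦ 55(y − 21) is a two-sided inverse to h, so every y ∈ ℤ/72ℤ has a preimage.
Therefore h is bijective.
Since h is bijective, we compute h⁻¹(66): solve 55x + 21 ≡ 66 (mod 72), i.e. 55x ≡ 45 (mod 72).
Multiplying by 55⁻¹ = 55 gives x ≡ 55·45 = 2475 = 34·72 + 27 ≡ 27 (mod 72).
Check: h(27) = 55·27 + 21 = 1506 = 20·72 + 66 ≡ 66 (mod 72).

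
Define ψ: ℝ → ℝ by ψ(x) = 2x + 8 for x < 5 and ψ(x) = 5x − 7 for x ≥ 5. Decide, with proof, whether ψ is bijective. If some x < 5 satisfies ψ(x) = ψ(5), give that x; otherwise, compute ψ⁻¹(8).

0

Both pieces are strictly increasing (slopes 2 and 5), so each is injective on its own interval.
The left piece maps (−∞, 5) onto (−∞, 18); the right piece maps [5, ∞) onto [18, ∞).
Since 18 = 18, the images partition ℝ: ψ is injective and surjective, hence bijective.
Because the two images are disjoint, no x < 5 has ψ(x) = ψ(5), so we compute ψ⁻¹(8): 8 lies in (−∞, 18), so solve 2x + 8 = 8: x = (8 − 8)/2 = 0.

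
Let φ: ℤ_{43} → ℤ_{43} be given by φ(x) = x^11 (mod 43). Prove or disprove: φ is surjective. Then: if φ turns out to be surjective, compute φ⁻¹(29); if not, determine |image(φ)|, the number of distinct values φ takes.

19

Since 43 is prime, the nonzero elements of ℤ_{43} form a cyclic group of order 42.
As gcd(11, 42) = 1, raising to the 11th power is a bijection on this group: if u^11 ≡ v^11 then (uv^{−1})^11 = 1, and the only element of order dividing gcd(11, 42) = 1 is 1, so u = v.
With φ(0) = 0 this makes φ injective on all of ℤ_{43}, hence bijective (finite equal-size domain and codomain). In particular φ is surjective.
Since φ is surjective, we find the preimage of 29. The inverse of x ↦ x^11 on (ℤ_{43})^× is x ↦ x^23, because 11·23 = 253 = 6·42 + 1 ≡ 1 (mod 42) and x^{42} = 1 for x ≠ 0 (Fermat). So φ⁻¹(29) = 29^23 mod 43.
Repeated squaring mod 43: 29^1 ≡ 29, 29^2 ≡ 29² = 841 ≡ 24, 29^4 ≡ 24² = 576 ≡ 17, 29^8 ≡ 17² = 289 ≡ 31, 29^16 ≡ 31² = 961 ≡ 15. Since 23 = 16 + 4 + 2 + 1, 29^23 ≡ 15·17·24·29: 15·17 = 255 ≡ 40, then 40·24 = 960 ≡ 14, then 14·29 = 406 ≡ 19. So 29^23 ≡ 19 (mod 43).
Hence φ⁻¹(29) = 19.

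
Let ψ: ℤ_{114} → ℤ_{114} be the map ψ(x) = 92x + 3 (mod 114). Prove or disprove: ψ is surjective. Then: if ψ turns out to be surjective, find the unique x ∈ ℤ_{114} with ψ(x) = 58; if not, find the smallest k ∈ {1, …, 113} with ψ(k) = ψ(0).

Since gcd(92, 114) = 2, we have 92x ≡ 0 (mod 2) for all x, so ψ(x) ≡ 1 (mod 2).
But 0 ≢ 1 (mod 2), so 0 ∈ ℤ_{114} has no preimage. Therefore ψ is not surjective.
Since ψ is not surjective, we find the least positive k with ψ(k) = ψ(0): this means 92k ≡ 0 (mod 114), i.e. 114 ∣ 92k. Since gcd(92, 114) = 2, dividing through by 2 this holds exactly when 57 ∣ 46k, and as gcd(46, 57) = 1, exactly when 57 ∣ k.
The smallest positive such k is 57.

57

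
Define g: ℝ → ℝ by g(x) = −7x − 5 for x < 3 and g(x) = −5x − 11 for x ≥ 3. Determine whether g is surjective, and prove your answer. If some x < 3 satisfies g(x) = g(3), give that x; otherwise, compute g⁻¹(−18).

Both pieces are strictly decreasing (slopes −7 and −5), so each is injective on its own interval.
The left piece maps (−∞, 3) onto (−26, ∞); the right piece maps [3, ∞) onto (−∞, −26].
These images together cover ℝ, so g is surjective.
Because the two images are disjoint, no x < 3 has g(x) = g(3), so we compute g⁻¹(−18): −18 lies in (−26, ∞), so solve −7x − 5 = −18: x = (−18 + 5)/(−7) = 13/7.

13/7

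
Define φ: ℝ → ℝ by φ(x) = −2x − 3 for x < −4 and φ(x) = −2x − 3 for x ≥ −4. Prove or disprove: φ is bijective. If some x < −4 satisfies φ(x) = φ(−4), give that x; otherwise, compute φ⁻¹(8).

-11/2

Both pieces are strictly decreasing (slopes −2 and −2), so each is injective on its own interval.
The left piece maps (−∞, −4) onto (5, ∞); the right piece maps [−4, ∞) onto (−∞, 5].
Since 5 = 5, the images partition ℝ: φ is injective and surjective, hence bijective.
Because the two images are disjoint, no x < −4 has φ(x) = φ(−4), so we compute φ⁻¹(8): 8 lies in (5, ∞), so solve −2x − 3 = 8: x = (8 + 3)/(−2) = −11/2.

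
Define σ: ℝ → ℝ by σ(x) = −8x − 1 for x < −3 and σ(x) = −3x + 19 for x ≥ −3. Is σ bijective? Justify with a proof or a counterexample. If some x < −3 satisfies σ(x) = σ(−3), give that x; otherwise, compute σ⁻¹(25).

Both pieces are strictly decreasing (slopes −8 and −3), so each is injective on its own interval.
The left piece maps (−∞, −3) onto (23, ∞); the right piece maps [−3, ∞) onto (−∞, 28].
These images overlap. In particular σ(−3) = 28 (right piece), and solving −8x − 1 = 28 on the left piece gives x = −29/8 < −3.
So σ(−29/8) = σ(−3) with −29/8 ≠ −3, and σ is not injective, hence not bijective. This x = −29/8 is the requested value below −3.

-29/8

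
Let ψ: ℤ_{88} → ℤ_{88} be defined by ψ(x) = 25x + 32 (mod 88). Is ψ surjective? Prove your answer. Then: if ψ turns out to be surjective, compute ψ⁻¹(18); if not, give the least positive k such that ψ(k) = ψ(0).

10

Since gcd(25, 88) = 1, 25 is invertible modulo 88. Euclid's algorithm: 88 = 3·25 + 13, 25 = 1·13 + 12, 13 = 1·12 + 1; back-substituting gives 1 = 81·25 − 23·88, so 25⁻¹ ≡ 81 (mod 88).
For any y ∈ ℤ_{88}, x = 81(y − 32) mod 88 satisfies ψ(x) = 25·81(y − 32) + 32 ≡ y (since 25·81 ≡ 1 mod 88). So every y has a preimage.
Therefore ψ is surjective.
Since ψ is surjective, we find ψ⁻¹(18): we need 25x ≡ 18 − 32 ≡ 74 (mod 88). Using 25⁻¹ = 81: x ≡ 81·74 = 5994 = 68·88 + 10, so x = 10.
Check: ψ(10) = 25·10 + 32 = 282 = 3·88 + 18 ≡ 18 (mod 88).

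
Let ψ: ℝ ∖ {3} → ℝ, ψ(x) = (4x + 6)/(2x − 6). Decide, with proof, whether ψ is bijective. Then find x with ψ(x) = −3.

If ψ(x) = 2, cross-multiplying gives 2(4x + 6) = 4(2x − 6), which simplifies to 12 = −24 — false.  So 2 has no preimage and ψ is not surjective.
So ψ is not bijective.
Solving ψ(x) = −3: cross-multiplying gives 4x + 6 = −3(2x − 6), which rearranges to 10x = 12, so x = 6/5.

6/5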